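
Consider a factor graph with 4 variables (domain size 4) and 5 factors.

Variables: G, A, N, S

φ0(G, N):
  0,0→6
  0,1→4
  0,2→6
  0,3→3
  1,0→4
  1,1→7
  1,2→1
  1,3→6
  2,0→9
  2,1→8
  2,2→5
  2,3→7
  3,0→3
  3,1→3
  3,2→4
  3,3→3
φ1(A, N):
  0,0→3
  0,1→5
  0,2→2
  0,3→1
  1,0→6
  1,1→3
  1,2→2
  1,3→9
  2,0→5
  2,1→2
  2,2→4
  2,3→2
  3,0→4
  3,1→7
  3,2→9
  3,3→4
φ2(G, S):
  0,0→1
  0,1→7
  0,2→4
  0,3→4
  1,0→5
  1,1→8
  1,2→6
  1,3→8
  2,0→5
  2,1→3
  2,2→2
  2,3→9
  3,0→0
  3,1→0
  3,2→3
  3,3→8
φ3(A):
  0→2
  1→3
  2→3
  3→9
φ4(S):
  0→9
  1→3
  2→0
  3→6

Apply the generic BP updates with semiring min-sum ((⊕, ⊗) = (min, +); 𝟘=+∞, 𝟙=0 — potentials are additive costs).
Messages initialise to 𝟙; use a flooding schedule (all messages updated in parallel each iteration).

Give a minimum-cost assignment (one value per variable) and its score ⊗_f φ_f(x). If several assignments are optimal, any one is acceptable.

assignment: (G=3, A=0, N=3, S=1); score = 9

init: all messages = 𝟙 over 4 values
r1 m[φ0→G] = [3, 1, 5, 3]
r1 m[φ0→N] = [3, 3, 1, 3]
r1 m[φ1→A] = [1, 2, 2, 4]
r1 m[φ1→N] = [3, 2, 2, 1]
r1 m[φ2→G] = [1, 5, 2, 0]
r1 m[φ2→S] = [0, 0, 2, 4]
r1 m[φ3→A] = [2, 3, 3, 9]
r1 m[φ4→S] = [9, 3, 0, 6]
r1 m[G→φ0] = [0, 0, 0, 0]
r1 m[G→φ2] = [0, 0, 0, 0]
r1 m[A→φ1] = [0, 0, 0, 0]
r1 m[A→φ3] = [0, 0, 0, 0]
r1 m[N→φ0] = [0, 0, 0, 0]
r1 m[N→φ1] = [0, 0, 0, 0]
r1 m[S→φ2] = [0, 0, 0, 0]
r1 m[S→φ4] = [0, 0, 0, 0]
r2 m[φ0→G] = [3, 1, 5, 3]
r2 m[φ0→N] = [3, 3, 1, 3]
r2 m[φ1→A] = [1, 2, 2, 4]
r2 m[φ1→N] = [3, 2, 2, 1]
r2 m[φ2→G] = [1, 5, 2, 0]
r2 m[φ2→S] = [0, 0, 2, 4]
r2 m[φ3→A] = [2, 3, 3, 9]
r2 m[φ4→S] = [9, 3, 0, 6]
r2 m[G→φ0] = [1, 5, 2, 0]
r2 m[G→φ2] = [3, 1, 5, 3]
r2 m[A→φ1] = [2, 3, 3, 9]
r2 m[A→φ3] = [1, 2, 2, 4]
r2 m[N→φ0] = [3, 2, 2, 1]
r2 m[N→φ1] = [3, 3, 1, 3]
r2 m[S→φ2] = [9, 3, 0, 6]
r2 m[S→φ4] = [0, 0, 2, 4]
r3 m[φ0→G] = [4, 3, 7, 4]
r3 m[φ0→N] = [3, 3, 4, 3]
r3 m[φ1→A] = [3, 3, 5, 7]
r3 m[φ1→N] = [5, 5, 4, 3]
r3 m[φ2→G] = [4, 6, 2, 3]
r3 m[φ2→S] = [3, 3, 6, 7]
r3 m[φ3→A] = [2, 3, 3, 9]
r3 m[φ4→S] = [9, 3, 0, 6]
r3 m[G→φ0] = [1, 5, 2, 0]
r3 m[G→φ2] = [3, 1, 5, 3]
r3 m[A→φ1] = [2, 3, 3, 9]
r3 m[A→φ3] = [1, 2, 2, 4]
r3 m[N→φ0] = [3, 2, 2, 1]
r3 m[N→φ1] = [3, 3, 1, 3]
r3 m[S→φ2] = [9, 3, 0, 6]
r3 m[S→φ4] = [0, 0, 2, 4]
r4 m[φ0→G] = [4, 3, 7, 4]
r4 m[φ0→N] = [3, 3, 4, 3]
r4 m[φ1→A] = [3, 3, 5, 7]
r4 m[φ1→N] = [5, 5, 4, 3]
r4 m[φ2→G] = [4, 6, 2, 3]
r4 m[φ2→S] = [3, 3, 6, 7]
r4 m[φ3→A] = [2, 3, 3, 9]
r4 m[φ4→S] = [9, 3, 0, 6]
r4 m[G→φ0] = [4, 6, 2, 3]
r4 m[G→φ2] = [4, 3, 7, 4]
r4 m[A→φ1] = [2, 3, 3, 9]
r4 m[A→φ3] = [3, 3, 5, 7]
r4 m[N→φ0] = [5, 5, 4, 3]
r4 m[N→φ1] = [3, 3, 4, 3]
r4 m[S→φ2] = [9, 3, 0, 6]
r4 m[S→φ4] = [3, 3, 6, 7]
r5 m[φ0→G] = [6, 5, 9, 6]
r5 m[φ0→N] = [6, 6, 7, 6]
r5 m[φ1→A] = [4, 6, 5, 7]
r5 m[φ1→N] = [5, 5, 4, 3]
r5 m[φ2→G] = [4, 6, 2, 3]
r5 m[φ2→S] = [4, 4, 7, 8]
r5 m[φ3→A] = [2, 3, 3, 9]
r5 m[φ4→S] = [9, 3, 0, 6]
r5 m[G→φ0] = [4, 6, 2, 3]
r5 m[G→φ2] = [4, 3, 7, 4]
r5 m[A→φ1] = [2, 3, 3, 9]
r5 m[A→φ3] = [3, 3, 5, 7]
r5 m[N→φ0] = [5, 5, 4, 3]
r5 m[N→φ1] = [3, 3, 4, 3]
r5 m[S→φ2] = [9, 3, 0, 6]
r5 m[S→φ4] = [3, 3, 6, 7]
r6 m[φ0→G] = [6, 5, 9, 6]
r6 m[φ0→N] = [6, 6, 7, 6]
r6 m[φ1→A] = [4, 6, 5, 7]
r6 m[φ1→N] = [5, 5, 4, 3]
r6 m[φ2→G] = [4, 6, 2, 3]
r6 m[φ2→S] = [4, 4, 7, 8]
r6 m[φ3→A] = [2, 3, 3, 9]
r6 m[φ4→S] = [9, 3, 0, 6]
r6 m[G→φ0] = [4, 6, 2, 3]
r6 m[G→φ2] = [6, 5, 9, 6]
r6 m[A→φ1] = [2, 3, 3, 9]
r6 m[A→φ3] = [4, 6, 5, 7]
r6 m[N→φ0] = [5, 5, 4, 3]
r6 m[N→φ1] = [6, 6, 7, 6]
r6 m[S→φ2] = [9, 3, 0, 6]
r6 m[S→φ4] = [4, 4, 7, 8]
r7 m[φ0→G] = [6, 5, 9, 6]
r7 m[φ0→N] = [6, 6, 7, 6]
r7 m[φ1→A] = [7, 9, 8, 10]
r7 m[φ1→N] = [5, 5, 4, 3]
r7 m[φ2→G] = [4, 6, 2, 3]
r7 m[φ2→S] = [6, 6, 9, 10]
r7 m[φ3→A] = [2, 3, 3, 9]
r7 m[φ4→S] = [9, 3, 0, 6]
r7 m[G→φ0] = [4, 6, 2, 3]
r7 m[G→φ2] = [6, 5, 9, 6]
r7 m[A→φ1] = [2, 3, 3, 9]
r7 m[A→φ3] = [4, 6, 5, 7]
r7 m[N→φ0] = [5, 5, 4, 3]
r7 m[N→φ1] = [6, 6, 7, 6]
r7 m[S→φ2] = [9, 3, 0, 6]
r7 m[S→φ4] = [4, 4, 7, 8]
r8 m[φ0→G] = [6, 5, 9, 6]
r8 m[φ0→N] = [6, 6, 7, 6]
r8 m[φ1→A] = [7, 9, 8, 10]
r8 m[φ1→N] = [5, 5, 4, 3]
r8 m[φ2→G] = [4, 6, 2, 3]
r8 m[φ2→S] = [6, 6, 9, 10]
r8 m[φ3→A] = [2, 3, 3, 9]
r8 m[φ4→S] = [9, 3, 0, 6]
r8 m[G→φ0] = [4, 6, 2, 3]
r8 m[G→φ2] = [6, 5, 9, 6]
r8 m[A→φ1] = [2, 3, 3, 9]
r8 m[A→φ3] = [7, 9, 8, 10]
r8 m[N→φ0] = [5, 5, 4, 3]
r8 m[N→φ1] = [6, 6, 7, 6]
r8 m[S→φ2] = [9, 3, 0, 6]
r8 m[S→φ4] = [6, 6, 9, 10]
r9 m[φ0→G] = [6, 5, 9, 6]
r9 m[φ0→N] = [6, 6, 7, 6]
r9 m[φ1→A] = [7, 9, 8, 10]
r9 m[φ1→N] = [5, 5, 4, 3]
r9 m[φ2→G] = [4, 6, 2, 3]
r9 m[φ2→S] = [6, 6, 9, 10]
r9 m[φ3→A] = [2, 3, 3, 9]
r9 m[φ4→S] = [9, 3, 0, 6]
r9 m[G→φ0] = [4, 6, 2, 3]
r9 m[G→φ2] = [6, 5, 9, 6]
r9 m[A→φ1] = [2, 3, 3, 9]
r9 m[A→φ3] = [7, 9, 8, 10]
r9 m[N→φ0] = [5, 5, 4, 3]
r9 m[N→φ1] = [6, 6, 7, 6]
r9 m[S→φ2] = [9, 3, 0, 6]
r9 m[S→φ4] = [6, 6, 9, 10]
fixed point reached at round 9
traceback from G: (G=3, A=0, N=3, S=1), score=9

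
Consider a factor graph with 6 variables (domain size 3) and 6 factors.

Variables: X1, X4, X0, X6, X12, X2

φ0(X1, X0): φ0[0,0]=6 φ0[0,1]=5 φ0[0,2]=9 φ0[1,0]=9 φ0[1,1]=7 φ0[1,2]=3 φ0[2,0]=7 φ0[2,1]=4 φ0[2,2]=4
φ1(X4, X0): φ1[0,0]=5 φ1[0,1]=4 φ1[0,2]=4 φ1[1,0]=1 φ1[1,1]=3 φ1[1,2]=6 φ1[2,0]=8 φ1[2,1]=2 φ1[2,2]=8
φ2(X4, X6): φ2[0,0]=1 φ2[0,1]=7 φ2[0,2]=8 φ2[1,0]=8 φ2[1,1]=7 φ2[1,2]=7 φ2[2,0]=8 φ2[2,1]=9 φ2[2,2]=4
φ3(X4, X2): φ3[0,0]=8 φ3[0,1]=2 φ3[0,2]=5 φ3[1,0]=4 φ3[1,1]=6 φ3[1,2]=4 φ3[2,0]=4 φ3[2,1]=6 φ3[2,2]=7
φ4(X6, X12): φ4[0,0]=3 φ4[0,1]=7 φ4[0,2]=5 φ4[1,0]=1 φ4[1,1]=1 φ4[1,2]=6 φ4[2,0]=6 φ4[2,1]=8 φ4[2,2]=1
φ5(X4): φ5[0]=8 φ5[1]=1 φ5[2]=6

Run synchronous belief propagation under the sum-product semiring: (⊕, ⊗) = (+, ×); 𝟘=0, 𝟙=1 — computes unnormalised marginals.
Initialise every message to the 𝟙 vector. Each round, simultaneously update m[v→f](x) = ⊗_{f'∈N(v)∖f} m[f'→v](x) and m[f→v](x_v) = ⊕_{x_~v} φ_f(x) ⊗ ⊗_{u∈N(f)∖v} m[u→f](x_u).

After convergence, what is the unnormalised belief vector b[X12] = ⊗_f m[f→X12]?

init: all messages = 𝟙 over 3 values
r1 m[φ0→X1] = [20, 19, 15]
r1 m[φ0→X0] = [22, 16, 16]
r1 m[φ1→X4] = [13, 10, 18]
r1 m[φ1→X0] = [14, 9, 18]
r1 m[φ2→X4] = [16, 22, 21]
r1 m[φ2→X6] = [17, 23, 19]
r1 m[φ3→X4] = [15, 14, 17]
r1 m[φ3→X2] = [16, 14, 16]
r1 m[φ4→X6] = [15, 8, 15]
r1 m[φ4→X12] = [10, 16, 12]
r1 m[φ5→X4] = [8, 1, 6]
r1 m[X1→φ0] = [1, 1, 1]
r1 m[X4→φ1] = [1, 1, 1]
r1 m[X4→φ2] = [1, 1, 1]
r1 m[X4→φ3] = [1, 1, 1]
r1 m[X4→φ5] = [1, 1, 1]
r1 m[X0→φ0] = [1, 1, 1]
r1 m[X0→φ1] = [1, 1, 1]
r1 m[X6→φ2] = [1, 1, 1]
r1 m[X6→φ4] = [1, 1, 1]
r1 m[X12→φ4] = [1, 1, 1]
r1 m[X2→φ3] = [1, 1, 1]
r2 m[φ0→X1] = [20, 19, 15]
r2 m[φ0→X0] = [22, 16, 16]
r2 m[φ1→X4] = [13, 10, 18]
r2 m[φ1→X0] = [14, 9, 18]
r2 m[φ2→X4] = [16, 22, 21]
r2 m[φ2→X6] = [17, 23, 19]
r2 m[φ3→X4] = [15, 14, 17]
r2 m[φ3→X2] = [16, 14, 16]
r2 m[φ4→X6] = [15, 8, 15]
r2 m[φ4→X12] = [10, 16, 12]
r2 m[φ5→X4] = [8, 1, 6]
r2 m[X1→φ0] = [1, 1, 1]
r2 m[X4→φ1] = [1920, 308, 2142]
r2 m[X4→φ2] = [1560, 140, 1836]
r2 m[X4→φ3] = [1664, 220, 2268]
r2 m[X4→φ5] = [3120, 3080, 6426]
r2 m[X0→φ0] = [14, 9, 18]
r2 m[X0→φ1] = [22, 16, 16]
r2 m[X6→φ2] = [15, 8, 15]
r2 m[X6→φ4] = [17, 23, 19]
r2 m[X12→φ4] = [1, 1, 1]
r2 m[X2→φ3] = [1, 1, 1]
r3 m[φ0→X1] = [291, 243, 206]
r3 m[φ0→X0] = [22, 16, 16]
r3 m[φ1→X4] = [238, 166, 336]
r3 m[φ1→X0] = [27044, 12888, 26664]
r3 m[φ2→X4] = [191, 281, 252]
r3 m[φ2→X6] = [17368, 28424, 20804]
r3 m[φ3→X4] = [15, 14, 17]
r3 m[φ3→X2] = [23264, 18256, 25076]
r3 m[φ4→X6] = [15, 8, 15]
r3 m[φ4→X12] = [188, 294, 242]
r3 m[φ5→X4] = [8, 1, 6]
r3 m[X1→φ0] = [1, 1, 1]
r3 m[X4→φ1] = [1920, 308, 2142]
r3 m[X4→φ2] = [1560, 140, 1836]
r3 m[X4→φ3] = [1664, 220, 2268]
r3 m[X4→φ5] = [3120, 3080, 6426]
r3 m[X0→φ0] = [14, 9, 18]
r3 m[X0→φ1] = [22, 16, 16]
r3 m[X6→φ2] = [15, 8, 15]
r3 m[X6→φ4] = [17, 23, 19]
r3 m[X12→φ4] = [1, 1, 1]
r3 m[X2→φ3] = [1, 1, 1]
r4 m[φ0→X1] = [291, 243, 206]
r4 m[φ0→X0] = [22, 16, 16]
r4 m[φ1→X4] = [238, 166, 336]
r4 m[φ1→X0] = [27044, 12888, 26664]
r4 m[φ2→X4] = [191, 281, 252]
r4 m[φ2→X6] = [17368, 28424, 20804]
r4 m[φ3→X4] = [15, 14, 17]
r4 m[φ3→X2] = [23264, 18256, 25076]
r4 m[φ4→X6] = [15, 8, 15]
r4 m[φ4→X12] = [188, 294, 242]
r4 m[φ5→X4] = [8, 1, 6]
r4 m[X1→φ0] = [1, 1, 1]
r4 m[X4→φ1] = [22920, 3934, 25704]
r4 m[X4→φ2] = [28560, 2324, 34272]
r4 m[X4→φ3] = [363664, 46646, 508032]
r4 m[X4→φ5] = [681870, 653044, 1439424]
r4 m[X0→φ0] = [27044, 12888, 26664]
r4 m[X0→φ1] = [22, 16, 16]
r4 m[X6→φ2] = [15, 8, 15]
r4 m[X6→φ4] = [17368, 28424, 20804]
r4 m[X12→φ4] = [1, 1, 1]
r4 m[X2→φ3] = [1, 1, 1]
r5 m[φ0→X1] = [466680, 413604, 347516]
r5 m[φ0→X0] = [22, 16, 16]
r5 m[φ1→X4] = [238, 166, 336]
r5 m[φ1→X0] = [324166, 154890, 320916]
r5 m[φ2→X4] = [191, 281, 252]
r5 m[φ2→X6] = [321328, 524636, 381836]
r5 m[φ3→X4] = [15, 14, 17]
r5 m[φ3→X2] = [5128024, 4055396, 5561128]
r5 m[φ4→X6] = [15, 8, 15]
r5 m[φ4→X12] = [205352, 316432, 278188]
r5 m[φ5→X4] = [8, 1, 6]
r5 m[X1→φ0] = [1, 1, 1]
r5 m[X4→φ1] = [22920, 3934, 25704]
r5 m[X4→φ2] = [28560, 2324, 34272]
r5 m[X4→φ3] = [363664, 46646, 508032]
r5 m[X4→φ5] = [681870, 653044, 1439424]
r5 m[X0→φ0] = [27044, 12888, 26664]
r5 m[X0→φ1] = [22, 16, 16]
r5 m[X6→φ2] = [15, 8, 15]
r5 m[X6→φ4] = [17368, 28424, 20804]
r5 m[X12→φ4] = [1, 1, 1]
r5 m[X2→φ3] = [1, 1, 1]
r6 m[φ0→X1] = [466680, 413604, 347516]
r6 m[φ0→X0] = [22, 16, 16]
r6 m[φ1→X4] = [238, 166, 336]
r6 m[φ1→X0] = [324166, 154890, 320916]
r6 m[φ2→X4] = [191, 281, 252]
r6 m[φ2→X6] = [321328, 524636, 381836]
r6 m[φ3→X4] = [15, 14, 17]
r6 m[φ3→X2] = [5128024, 4055396, 5561128]
r6 m[φ4→X6] = [15, 8, 15]
r6 m[φ4→X12] = [205352, 316432, 278188]
r6 m[φ5→X4] = [8, 1, 6]
r6 m[X1→φ0] = [1, 1, 1]
r6 m[X4→φ1] = [22920, 3934, 25704]
r6 m[X4→φ2] = [28560, 2324, 34272]
r6 m[X4→φ3] = [363664, 46646, 508032]
r6 m[X4→φ5] = [681870, 653044, 1439424]
r6 m[X0→φ0] = [324166, 154890, 320916]
r6 m[X0→φ1] = [22, 16, 16]
r6 m[X6→φ2] = [15, 8, 15]
r6 m[X6→φ4] = [321328, 524636, 381836]
r6 m[X12→φ4] = [1, 1, 1]
r6 m[X2→φ3] = [1, 1, 1]
r7 m[φ0→X1] = [5607690, 4964472, 4172386]
r7 m[φ0→X0] = [22, 16, 16]
r7 m[φ1→X4] = [238, 166, 336]
r7 m[φ1→X0] = [324166, 154890, 320916]
r7 m[φ2→X4] = [191, 281, 252]
r7 m[φ2→X6] = [321328, 524636, 381836]
r7 m[φ3→X4] = [15, 14, 17]
r7 m[φ3→X2] = [5128024, 4055396, 5561128]
r7 m[φ4→X6] = [15, 8, 15]
r7 m[φ4→X12] = [3779636, 5828620, 5136292]
r7 m[φ5→X4] = [8, 1, 6]
r7 m[X1→φ0] = [1, 1, 1]
r7 m[X4→φ1] = [22920, 3934, 25704]
r7 m[X4→φ2] = [28560, 2324, 34272]
r7 m[X4→φ3] = [363664, 46646, 508032]
r7 m[X4→φ5] = [681870, 653044, 1439424]
r7 m[X0→φ0] = [324166, 154890, 320916]
r7 m[X0→φ1] = [22, 16, 16]
r7 m[X6→φ2] = [15, 8, 15]
r7 m[X6→φ4] = [321328, 524636, 381836]
r7 m[X12→φ4] = [1, 1, 1]
r7 m[X2→φ3] = [1, 1, 1]
r8 m[φ0→X1] = [5607690, 4964472, 4172386]
r8 m[φ0→X0] = [22, 16, 16]
r8 m[φ1→X4] = [238, 166, 336]
r8 m[φ1→X0] = [324166, 154890, 320916]
r8 m[φ2→X4] = [191, 281, 252]
r8 m[φ2→X6] = [321328, 524636, 381836]
r8 m[φ3→X4] = [15, 14, 17]
r8 m[φ3→X2] = [5128024, 4055396, 5561128]
r8 m[φ4→X6] = [15, 8, 15]
r8 m[φ4→X12] = [3779636, 5828620, 5136292]
r8 m[φ5→X4] = [8, 1, 6]
r8 m[X1→φ0] = [1, 1, 1]
r8 m[X4→φ1] = [22920, 3934, 25704]
r8 m[X4→φ2] = [28560, 2324, 34272]
r8 m[X4→φ3] = [363664, 46646, 508032]
r8 m[X4→φ5] = [681870, 653044, 1439424]
r8 m[X0→φ0] = [324166, 154890, 320916]
r8 m[X0→φ1] = [22, 16, 16]
r8 m[X6→φ2] = [15, 8, 15]
r8 m[X6→φ4] = [321328, 524636, 381836]
r8 m[X12→φ4] = [1, 1, 1]
r8 m[X2→φ3] = [1, 1, 1]
fixed point reached at round 8
b[X12] = ⊗ incoming = [3779636, 5828620, 5136292]

b[X12] = [3779636, 5828620, 5136292]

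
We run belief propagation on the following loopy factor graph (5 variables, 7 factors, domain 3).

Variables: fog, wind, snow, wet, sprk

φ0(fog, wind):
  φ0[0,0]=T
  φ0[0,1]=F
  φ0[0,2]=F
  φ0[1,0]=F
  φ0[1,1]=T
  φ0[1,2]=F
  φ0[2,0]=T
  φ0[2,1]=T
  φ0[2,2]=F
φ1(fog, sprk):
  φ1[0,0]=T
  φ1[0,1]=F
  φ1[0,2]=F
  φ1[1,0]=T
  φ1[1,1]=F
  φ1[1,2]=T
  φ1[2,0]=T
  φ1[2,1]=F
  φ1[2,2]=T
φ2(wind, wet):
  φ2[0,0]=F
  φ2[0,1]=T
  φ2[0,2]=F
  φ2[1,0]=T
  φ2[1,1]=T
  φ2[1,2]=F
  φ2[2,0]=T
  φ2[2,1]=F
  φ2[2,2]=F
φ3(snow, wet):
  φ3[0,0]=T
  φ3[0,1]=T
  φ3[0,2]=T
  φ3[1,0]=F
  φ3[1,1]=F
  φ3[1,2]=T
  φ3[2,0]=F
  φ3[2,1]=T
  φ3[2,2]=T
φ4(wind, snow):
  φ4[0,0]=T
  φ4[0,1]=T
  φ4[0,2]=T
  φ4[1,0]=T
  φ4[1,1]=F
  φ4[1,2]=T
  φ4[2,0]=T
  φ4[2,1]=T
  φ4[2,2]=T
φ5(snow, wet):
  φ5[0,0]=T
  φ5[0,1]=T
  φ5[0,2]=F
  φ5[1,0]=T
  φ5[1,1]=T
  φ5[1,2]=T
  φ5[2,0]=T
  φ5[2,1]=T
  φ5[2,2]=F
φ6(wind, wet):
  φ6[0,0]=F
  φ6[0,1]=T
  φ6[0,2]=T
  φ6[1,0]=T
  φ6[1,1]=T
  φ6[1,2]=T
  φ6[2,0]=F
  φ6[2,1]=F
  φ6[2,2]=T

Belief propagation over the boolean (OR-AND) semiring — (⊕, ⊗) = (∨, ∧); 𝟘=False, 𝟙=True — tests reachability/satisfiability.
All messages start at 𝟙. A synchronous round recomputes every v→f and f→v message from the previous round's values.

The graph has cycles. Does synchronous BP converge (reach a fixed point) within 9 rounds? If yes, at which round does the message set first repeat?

init: all messages = 𝟙 over 3 values
r1 m[φ0→fog] = [T, T, T]
r1 m[φ0→wind] = [T, T, F]
r1 m[φ1→fog] = [T, T, T]
r1 m[φ1→sprk] = [T, F, T]
r1 m[φ2→wind] = [T, T, T]
r1 m[φ2→wet] = [T, T, F]
r1 m[φ3→snow] = [T, T, T]
r1 m[φ3→wet] = [T, T, T]
r1 m[φ4→wind] = [T, T, T]
r1 m[φ4→snow] = [T, T, T]
r1 m[φ5→snow] = [T, T, T]
r1 m[φ5→wet] = [T, T, T]
r1 m[φ6→wind] = [T, T, T]
r1 m[φ6→wet] = [T, T, T]
r1 m[fog→φ0] = [T, T, T]
r1 m[fog→φ1] = [T, T, T]
r1 m[wind→φ0] = [T, T, T]
r1 m[wind→φ2] = [T, T, T]
r1 m[wind→φ4] = [T, T, T]
r1 m[wind→φ6] = [T, T, T]
r1 m[snow→φ3] = [T, T, T]
r1 m[snow→φ4] = [T, T, T]
r1 m[snow→φ5] = [T, T, T]
r1 m[wet→φ2] = [T, T, T]
r1 m[wet→φ3] = [T, T, T]
r1 m[wet→φ5] = [T, T, T]
r1 m[wet→φ6] = [T, T, T]
r1 m[sprk→φ1] = [T, T, T]
r2 m[φ0→fog] = [T, T, T]
r2 m[φ0→wind] = [T, T, F]
r2 m[φ1→fog] = [T, T, T]
r2 m[φ1→sprk] = [T, F, T]
r2 m[φ2→wind] = [T, T, T]
r2 m[φ2→wet] = [T, T, F]
r2 m[φ3→snow] = [T, T, T]
r2 m[φ3→wet] = [T, T, T]
r2 m[φ4→wind] = [T, T, T]
r2 m[φ4→snow] = [T, T, T]
r2 m[φ5→snow] = [T, T, T]
r2 m[φ5→wet] = [T, T, T]
r2 m[φ6→wind] = [T, T, T]
r2 m[φ6→wet] = [T, T, T]
r2 m[fog→φ0] = [T, T, T]
r2 m[fog→φ1] = [T, T, T]
r2 m[wind→φ0] = [T, T, T]
r2 m[wind→φ2] = [T, T, F]
r2 m[wind→φ4] = [T, T, F]
r2 m[wind→φ6] = [T, T, F]
r2 m[snow→φ3] = [T, T, T]
r2 m[snow→φ4] = [T, T, T]
r2 m[snow→φ5] = [T, T, T]
r2 m[wet→φ2] = [T, T, T]
r2 m[wet→φ3] = [T, T, F]
r2 m[wet→φ5] = [T, T, F]
r2 m[wet→φ6] = [T, T, F]
r2 m[sprk→φ1] = [T, T, T]
r3 m[φ0→fog] = [T, T, T]
r3 m[φ0→wind] = [T, T, F]
r3 m[φ1→fog] = [T, T, T]
r3 m[φ1→sprk] = [T, F, T]
r3 m[φ2→wind] = [T, T, T]
r3 m[φ2→wet] = [T, T, F]
r3 m[φ3→snow] = [T, F, T]
r3 m[φ3→wet] = [T, T, T]
r3 m[φ4→wind] = [T, T, T]
r3 m[φ4→snow] = [T, T, T]
r3 m[φ5→snow] = [T, T, T]
r3 m[φ5→wet] = [T, T, T]
r3 m[φ6→wind] = [T, T, F]
r3 m[φ6→wet] = [T, T, T]
r3 m[fog→φ0] = [T, T, T]
r3 m[fog→φ1] = [T, T, T]
r3 m[wind→φ0] = [T, T, T]
r3 m[wind→φ2] = [T, T, F]
r3 m[wind→φ4] = [T, T, F]
r3 m[wind→φ6] = [T, T, F]
r3 m[snow→φ3] = [T, T, T]
r3 m[snow→φ4] = [T, T, T]
r3 m[snow→φ5] = [T, T, T]
r3 m[wet→φ2] = [T, T, T]
r3 m[wet→φ3] = [T, T, F]
r3 m[wet→φ5] = [T, T, F]
r3 m[wet→φ6] = [T, T, F]
r3 m[sprk→φ1] = [T, T, T]
r4 m[φ0→fog] = [T, T, T]
r4 m[φ0→wind] = [T, T, F]
r4 m[φ1→fog] = [T, T, T]
r4 m[φ1→sprk] = [T, F, T]
r4 m[φ2→wind] = [T, T, T]
r4 m[φ2→wet] = [T, T, F]
r4 m[φ3→snow] = [T, F, T]
r4 m[φ3→wet] = [T, T, T]
r4 m[φ4→wind] = [T, T, T]
r4 m[φ4→snow] = [T, T, T]
r4 m[φ5→snow] = [T, T, T]
r4 m[φ5→wet] = [T, T, T]
r4 m[φ6→wind] = [T, T, F]
r4 m[φ6→wet] = [T, T, T]
r4 m[fog→φ0] = [T, T, T]
r4 m[fog→φ1] = [T, T, T]
r4 m[wind→φ0] = [T, T, F]
r4 m[wind→φ2] = [T, T, F]
r4 m[wind→φ4] = [T, T, F]
r4 m[wind→φ6] = [T, T, F]
r4 m[snow→φ3] = [T, T, T]
r4 m[snow→φ4] = [T, F, T]
r4 m[snow→φ5] = [T, F, T]
r4 m[wet→φ2] = [T, T, T]
r4 m[wet→φ3] = [T, T, F]
r4 m[wet→φ5] = [T, T, F]
r4 m[wet→φ6] = [T, T, F]
r4 m[sprk→φ1] = [T, T, T]
r5 m[φ0→fog] = [T, T, T]
r5 m[φ0→wind] = [T, T, F]
r5 m[φ1→fog] = [T, T, T]
r5 m[φ1→sprk] = [T, F, T]
r5 m[φ2→wind] = [T, T, T]
r5 m[φ2→wet] = [T, T, F]
r5 m[φ3→snow] = [T, F, T]
r5 m[φ3→wet] = [T, T, T]
r5 m[φ4→wind] = [T, T, T]
r5 m[φ4→snow] = [T, T, T]
r5 m[φ5→snow] = [T, T, T]
r5 m[φ5→wet] = [T, T, F]
r5 m[φ6→wind] = [T, T, F]
r5 m[φ6→wet] = [T, T, T]
r5 m[fog→φ0] = [T, T, T]
r5 m[fog→φ1] = [T, T, T]
r5 m[wind→φ0] = [T, T, F]
r5 m[wind→φ2] = [T, T, F]
r5 m[wind→φ4] = [T, T, F]
r5 m[wind→φ6] = [T, T, F]
r5 m[snow→φ3] = [T, T, T]
r5 m[snow→φ4] = [T, F, T]
r5 m[snow→φ5] = [T, F, T]
r5 m[wet→φ2] = [T, T, T]
r5 m[wet→φ3] = [T, T, F]
r5 m[wet→φ5] = [T, T, F]
r5 m[wet→φ6] = [T, T, F]
r5 m[sprk→φ1] = [T, T, T]
r6 m[φ0→fog] = [T, T, T]
r6 m[φ0→wind] = [T, T, F]
r6 m[φ1→fog] = [T, T, T]
r6 m[φ1→sprk] = [T, F, T]
r6 m[φ2→wind] = [T, T, T]
r6 m[φ2→wet] = [T, T, F]
r6 m[φ3→snow] = [T, F, T]
r6 m[φ3→wet] = [T, T, T]
r6 m[φ4→wind] = [T, T, T]
r6 m[φ4→snow] = [T, T, T]
r6 m[φ5→snow] = [T, T, T]
r6 m[φ5→wet] = [T, T, F]
r6 m[φ6→wind] = [T, T, F]
r6 m[φ6→wet] = [T, T, T]
r6 m[fog→φ0] = [T, T, T]
r6 m[fog→φ1] = [T, T, T]
r6 m[wind→φ0] = [T, T, F]
r6 m[wind→φ2] = [T, T, F]
r6 m[wind→φ4] = [T, T, F]
r6 m[wind→φ6] = [T, T, F]
r6 m[snow→φ3] = [T, T, T]
r6 m[snow→φ4] = [T, F, T]
r6 m[snow→φ5] = [T, F, T]
r6 m[wet→φ2] = [T, T, F]
r6 m[wet→φ3] = [T, T, F]
r6 m[wet→φ5] = [T, T, F]
r6 m[wet→φ6] = [T, T, F]
r6 m[sprk→φ1] = [T, T, T]
r7 m[φ0→fog] = [T, T, T]
r7 m[φ0→wind] = [T, T, F]
r7 m[φ1→fog] = [T, T, T]
r7 m[φ1→sprk] = [T, F, T]
r7 m[φ2→wind] = [T, T, T]
r7 m[φ2→wet] = [T, T, F]
r7 m[φ3→snow] = [T, F, T]
r7 m[φ3→wet] = [T, T, T]
r7 m[φ4→wind] = [T, T, T]
r7 m[φ4→snow] = [T, T, T]
r7 m[φ5→snow] = [T, T, T]
r7 m[φ5→wet] = [T, T, F]
r7 m[φ6→wind] = [T, T, F]
r7 m[φ6→wet] = [T, T, T]
r7 m[fog→φ0] = [T, T, T]
r7 m[fog→φ1] = [T, T, T]
r7 m[wind→φ0] = [T, T, F]
r7 m[wind→φ2] = [T, T, F]
r7 m[wind→φ4] = [T, T, F]
r7 m[wind→φ6] = [T, T, F]
r7 m[snow→φ3] = [T, T, T]
r7 m[snow→φ4] = [T, F, T]
r7 m[snow→φ5] = [T, F, T]
r7 m[wet→φ2] = [T, T, F]
r7 m[wet→φ3] = [T, T, F]
r7 m[wet→φ5] = [T, T, F]
r7 m[wet→φ6] = [T, T, F]
r7 m[sprk→φ1] = [T, T, T]
fixed point reached at round 7
messages reach a fixed point at round 7

CONVERGED at round 7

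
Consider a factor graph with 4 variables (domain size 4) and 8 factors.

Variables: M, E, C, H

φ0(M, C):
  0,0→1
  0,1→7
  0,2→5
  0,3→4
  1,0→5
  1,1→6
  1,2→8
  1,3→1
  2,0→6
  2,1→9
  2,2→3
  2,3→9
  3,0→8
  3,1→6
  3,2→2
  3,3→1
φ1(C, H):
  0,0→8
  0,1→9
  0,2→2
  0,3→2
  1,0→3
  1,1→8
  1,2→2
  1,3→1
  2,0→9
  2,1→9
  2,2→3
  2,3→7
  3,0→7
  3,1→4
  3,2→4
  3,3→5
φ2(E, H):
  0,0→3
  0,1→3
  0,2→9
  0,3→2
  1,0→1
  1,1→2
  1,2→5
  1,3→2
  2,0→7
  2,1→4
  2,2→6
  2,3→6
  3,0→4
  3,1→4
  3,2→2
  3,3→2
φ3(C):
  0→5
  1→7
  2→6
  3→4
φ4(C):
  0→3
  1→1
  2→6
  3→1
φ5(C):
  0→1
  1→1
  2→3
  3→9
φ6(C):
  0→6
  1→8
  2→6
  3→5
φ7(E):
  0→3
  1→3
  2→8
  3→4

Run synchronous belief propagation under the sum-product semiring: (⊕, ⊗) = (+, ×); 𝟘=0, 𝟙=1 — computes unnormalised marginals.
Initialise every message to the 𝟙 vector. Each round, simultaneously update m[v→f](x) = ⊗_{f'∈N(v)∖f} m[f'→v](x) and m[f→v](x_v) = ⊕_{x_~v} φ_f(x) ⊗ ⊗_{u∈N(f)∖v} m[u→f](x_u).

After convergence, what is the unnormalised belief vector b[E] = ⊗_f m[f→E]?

init: all messages = 𝟙 over 4 values
r1 m[φ0→M] = [17, 20, 27, 17]
r1 m[φ0→C] = [20, 28, 18, 15]
r1 m[φ1→C] = [21, 14, 28, 20]
r1 m[φ1→H] = [27, 30, 11, 15]
r1 m[φ2→E] = [17, 10, 23, 12]
r1 m[φ2→H] = [15, 13, 22, 12]
r1 m[φ3→C] = [5, 7, 6, 4]
r1 m[φ4→C] = [3, 1, 6, 1]
r1 m[φ5→C] = [1, 1, 3, 9]
r1 m[φ6→C] = [6, 8, 6, 5]
r1 m[φ7→E] = [3, 3, 8, 4]
r1 m[M→φ0] = [1, 1, 1, 1]
r1 m[E→φ2] = [1, 1, 1, 1]
r1 m[E→φ7] = [1, 1, 1, 1]
r1 m[C→φ0] = [1, 1, 1, 1]
r1 m[C→φ1] = [1, 1, 1, 1]
r1 m[C→φ3] = [1, 1, 1, 1]
r1 m[C→φ4] = [1, 1, 1, 1]
r1 m[C→φ5] = [1, 1, 1, 1]
r1 m[C→φ6] = [1, 1, 1, 1]
r1 m[H→φ1] = [1, 1, 1, 1]
r1 m[H→φ2] = [1, 1, 1, 1]
r2 m[φ0→M] = [17, 20, 27, 17]
r2 m[φ0→C] = [20, 28, 18, 15]
r2 m[φ1→C] = [21, 14, 28, 20]
r2 m[φ1→H] = [27, 30, 11, 15]
r2 m[φ2→E] = [17, 10, 23, 12]
r2 m[φ2→H] = [15, 13, 22, 12]
r2 m[φ3→C] = [5, 7, 6, 4]
r2 m[φ4→C] = [3, 1, 6, 1]
r2 m[φ5→C] = [1, 1, 3, 9]
r2 m[φ6→C] = [6, 8, 6, 5]
r2 m[φ7→E] = [3, 3, 8, 4]
r2 m[M→φ0] = [1, 1, 1, 1]
r2 m[E→φ2] = [3, 3, 8, 4]
r2 m[E→φ7] = [17, 10, 23, 12]
r2 m[C→φ0] = [1890, 784, 18144, 3600]
r2 m[C→φ1] = [1800, 1568, 11664, 2700]
r2 m[C→φ3] = [7560, 3136, 54432, 13500]
r2 m[C→φ4] = [12600, 21952, 54432, 54000]
r2 m[C→φ5] = [37800, 21952, 108864, 6000]
r2 m[C→φ6] = [6300, 2744, 54432, 10800]
r2 m[H→φ1] = [15, 13, 22, 12]
r2 m[H→φ2] = [27, 30, 11, 15]
r3 m[φ0→M] = [112498, 162906, 105228, 59712]
r3 m[φ0→C] = [20, 28, 18, 15]
r3 m[φ1→C] = [305, 205, 402, 305]
r3 m[φ1→H] = [142980, 144520, 52528, 100316]
r3 m[φ2→E] = [300, 172, 465, 280]
r3 m[φ2→H] = [84, 63, 98, 68]
r3 m[φ3→C] = [5, 7, 6, 4]
r3 m[φ4→C] = [3, 1, 6, 1]
r3 m[φ5→C] = [1, 1, 3, 9]
r3 m[φ6→C] = [6, 8, 6, 5]
r3 m[φ7→E] = [3, 3, 8, 4]
r3 m[M→φ0] = [1, 1, 1, 1]
r3 m[E→φ2] = [3, 3, 8, 4]
r3 m[E→φ7] = [17, 10, 23, 12]
r3 m[C→φ0] = [1890, 784, 18144, 3600]
r3 m[C→φ1] = [1800, 1568, 11664, 2700]
r3 m[C→φ3] = [7560, 3136, 54432, 13500]
r3 m[C→φ4] = [12600, 21952, 54432, 54000]
r3 m[C→φ5] = [37800, 21952, 108864, 6000]
r3 m[C→φ6] = [6300, 2744, 54432, 10800]
r3 m[H→φ1] = [15, 13, 22, 12]
r3 m[H→φ2] = [27, 30, 11, 15]
r4 m[φ0→M] = [112498, 162906, 105228, 59712]
r4 m[φ0→C] = [20, 28, 18, 15]
r4 m[φ1→C] = [305, 205, 402, 305]
r4 m[φ1→H] = [142980, 144520, 52528, 100316]
r4 m[φ2→E] = [300, 172, 465, 280]
r4 m[φ2→H] = [84, 63, 98, 68]
r4 m[φ3→C] = [5, 7, 6, 4]
r4 m[φ4→C] = [3, 1, 6, 1]
r4 m[φ5→C] = [1, 1, 3, 9]
r4 m[φ6→C] = [6, 8, 6, 5]
r4 m[φ7→E] = [3, 3, 8, 4]
r4 m[M→φ0] = [1, 1, 1, 1]
r4 m[E→φ2] = [3, 3, 8, 4]
r4 m[E→φ7] = [300, 172, 465, 280]
r4 m[C→φ0] = [27450, 11480, 260496, 54900]
r4 m[C→φ1] = [1800, 1568, 11664, 2700]
r4 m[C→φ3] = [109800, 45920, 781488, 205875]
r4 m[C→φ4] = [183000, 321440, 781488, 823500]
r4 m[C→φ5] = [549000, 321440, 1562976, 91500]
r4 m[C→φ6] = [91500, 40180, 781488, 164700]
r4 m[H→φ1] = [84, 63, 98, 68]
r4 m[H→φ2] = [142980, 144520, 52528, 100316]
r5 m[φ0→M] = [1629890, 2344998, 1543608, 864372]
r5 m[φ0→C] = [20, 28, 18, 15]
r5 m[φ1→C] = [1571, 1020, 2093, 1572]
r5 m[φ1→H] = [142980, 144520, 52528, 100316]
r5 m[φ2→E] = [1535884, 895292, 2496004, 1455688]
r5 m[φ2→H] = [84, 63, 98, 68]
r5 m[φ3→C] = [5, 7, 6, 4]
r5 m[φ4→C] = [3, 1, 6, 1]
r5 m[φ5→C] = [1, 1, 3, 9]
r5 m[φ6→C] = [6, 8, 6, 5]
r5 m[φ7→E] = [3, 3, 8, 4]
r5 m[M→φ0] = [1, 1, 1, 1]
r5 m[E→φ2] = [3, 3, 8, 4]
r5 m[E→φ7] = [300, 172, 465, 280]
r5 m[C→φ0] = [27450, 11480, 260496, 54900]
r5 m[C→φ1] = [1800, 1568, 11664, 2700]
r5 m[C→φ3] = [109800, 45920, 781488, 205875]
r5 m[C→φ4] = [183000, 321440, 781488, 823500]
r5 m[C→φ5] = [549000, 321440, 1562976, 91500]
r5 m[C→φ6] = [91500, 40180, 781488, 164700]
r5 m[H→φ1] = [84, 63, 98, 68]
r5 m[H→φ2] = [142980, 144520, 52528, 100316]
r6 m[φ0→M] = [1629890, 2344998, 1543608, 864372]
r6 m[φ0→C] = [20, 28, 18, 15]
r6 m[φ1→C] = [1571, 1020, 2093, 1572]
r6 m[φ1→H] = [142980, 144520, 52528, 100316]
r6 m[φ2→E] = [1535884, 895292, 2496004, 1455688]
r6 m[φ2→H] = [84, 63, 98, 68]
r6 m[φ3→C] = [5, 7, 6, 4]
r6 m[φ4→C] = [3, 1, 6, 1]
r6 m[φ5→C] = [1, 1, 3, 9]
r6 m[φ6→C] = [6, 8, 6, 5]
r6 m[φ7→E] = [3, 3, 8, 4]
r6 m[M→φ0] = [1, 1, 1, 1]
r6 m[E→φ2] = [3, 3, 8, 4]
r6 m[E→φ7] = [1535884, 895292, 2496004, 1455688]
r6 m[C→φ0] = [141390, 57120, 1356264, 282960]
r6 m[C→φ1] = [1800, 1568, 11664, 2700]
r6 m[C→φ3] = [565560, 228480, 4068792, 1061100]
r6 m[C→φ4] = [942600, 1599360, 4068792, 4244400]
r6 m[C→φ5] = [2827800, 1599360, 8137584, 471600]
r6 m[C→φ6] = [471300, 199920, 4068792, 848880]
r6 m[H→φ1] = [84, 63, 98, 68]
r6 m[H→φ2] = [142980, 144520, 52528, 100316]
r7 m[φ0→M] = [8454390, 12182742, 7977852, 4469328]
r7 m[φ0→C] = [20, 28, 18, 15]
r7 m[φ1→C] = [1571, 1020, 2093, 1572]
r7 m[φ1→H] = [142980, 144520, 52528, 100316]
r7 m[φ2→E] = [1535884, 895292, 2496004, 1455688]
r7 m[φ2→H] = [84, 63, 98, 68]
r7 m[φ3→C] = [5, 7, 6, 4]
r7 m[φ4→C] = [3, 1, 6, 1]
r7 m[φ5→C] = [1, 1, 3, 9]
r7 m[φ6→C] = [6, 8, 6, 5]
r7 m[φ7→E] = [3, 3, 8, 4]
r7 m[M→φ0] = [1, 1, 1, 1]
r7 m[E→φ2] = [3, 3, 8, 4]
r7 m[E→φ7] = [1535884, 895292, 2496004, 1455688]
r7 m[C→φ0] = [141390, 57120, 1356264, 282960]
r7 m[C→φ1] = [1800, 1568, 11664, 2700]
r7 m[C→φ3] = [565560, 228480, 4068792, 1061100]
r7 m[C→φ4] = [942600, 1599360, 4068792, 4244400]
r7 m[C→φ5] = [2827800, 1599360, 8137584, 471600]
r7 m[C→φ6] = [471300, 199920, 4068792, 848880]
r7 m[H→φ1] = [84, 63, 98, 68]
r7 m[H→φ2] = [142980, 144520, 52528, 100316]
r8 m[φ0→M] = [8454390, 12182742, 7977852, 4469328]
r8 m[φ0→C] = [20, 28, 18, 15]
r8 m[φ1→C] = [1571, 1020, 2093, 1572]
r8 m[φ1→H] = [142980, 144520, 52528, 100316]
r8 m[φ2→E] = [1535884, 895292, 2496004, 1455688]
r8 m[φ2→H] = [84, 63, 98, 68]
r8 m[φ3→C] = [5, 7, 6, 4]
r8 m[φ4→C] = [3, 1, 6, 1]
r8 m[φ5→C] = [1, 1, 3, 9]
r8 m[φ6→C] = [6, 8, 6, 5]
r8 m[φ7→E] = [3, 3, 8, 4]
r8 m[M→φ0] = [1, 1, 1, 1]
r8 m[E→φ2] = [3, 3, 8, 4]
r8 m[E→φ7] = [1535884, 895292, 2496004, 1455688]
r8 m[C→φ0] = [141390, 57120, 1356264, 282960]
r8 m[C→φ1] = [1800, 1568, 11664, 2700]
r8 m[C→φ3] = [565560, 228480, 4068792, 1061100]
r8 m[C→φ4] = [942600, 1599360, 4068792, 4244400]
r8 m[C→φ5] = [2827800, 1599360, 8137584, 471600]
r8 m[C→φ6] = [471300, 199920, 4068792, 848880]
r8 m[H→φ1] = [84, 63, 98, 68]
r8 m[H→φ2] = [142980, 144520, 52528, 100316]
fixed point reached at round 8
b[E] = ⊗ incoming = [4607652, 2685876, 19968032, 5822752]

b[E] = [4607652, 2685876, 19968032, 5822752]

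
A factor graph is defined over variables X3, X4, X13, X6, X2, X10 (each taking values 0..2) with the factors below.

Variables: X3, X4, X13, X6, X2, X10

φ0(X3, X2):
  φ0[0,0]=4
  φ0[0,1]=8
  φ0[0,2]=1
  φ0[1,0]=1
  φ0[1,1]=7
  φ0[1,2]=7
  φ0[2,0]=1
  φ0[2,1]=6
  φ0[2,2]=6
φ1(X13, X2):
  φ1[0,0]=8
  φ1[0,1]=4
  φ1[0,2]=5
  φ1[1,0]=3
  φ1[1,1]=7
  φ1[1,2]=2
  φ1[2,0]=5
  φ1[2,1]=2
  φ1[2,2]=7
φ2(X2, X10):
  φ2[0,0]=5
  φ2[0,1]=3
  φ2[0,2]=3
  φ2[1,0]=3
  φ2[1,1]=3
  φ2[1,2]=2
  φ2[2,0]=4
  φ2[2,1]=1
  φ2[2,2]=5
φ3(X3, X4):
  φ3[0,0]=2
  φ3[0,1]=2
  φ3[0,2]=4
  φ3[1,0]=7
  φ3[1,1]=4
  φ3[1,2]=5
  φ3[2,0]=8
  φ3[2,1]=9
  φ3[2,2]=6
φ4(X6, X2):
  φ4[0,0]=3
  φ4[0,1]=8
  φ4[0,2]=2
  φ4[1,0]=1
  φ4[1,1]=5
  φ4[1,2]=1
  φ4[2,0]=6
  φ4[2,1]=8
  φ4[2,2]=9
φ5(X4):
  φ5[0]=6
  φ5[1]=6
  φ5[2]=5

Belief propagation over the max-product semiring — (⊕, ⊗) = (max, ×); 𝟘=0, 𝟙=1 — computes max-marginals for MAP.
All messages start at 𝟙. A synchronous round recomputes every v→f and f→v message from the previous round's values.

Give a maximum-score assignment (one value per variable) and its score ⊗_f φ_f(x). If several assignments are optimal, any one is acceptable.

assignment: (X3=2, X4=1, X13=2, X6=2, X2=2, X10=2); score = 102060

init: all messages = 𝟙 over 3 values
r1 m[φ0→X3] = [8, 7, 6]
r1 m[φ0→X2] = [4, 8, 7]
r1 m[φ1→X13] = [8, 7, 7]
r1 m[φ1→X2] = [8, 7, 7]
r1 m[φ2→X2] = [5, 3, 5]
r1 m[φ2→X10] = [5, 3, 5]
r1 m[φ3→X3] = [4, 7, 9]
r1 m[φ3→X4] = [8, 9, 6]
r1 m[φ4→X6] = [8, 5, 9]
r1 m[φ4→X2] = [6, 8, 9]
r1 m[φ5→X4] = [6, 6, 5]
r1 m[X3→φ0] = [1, 1, 1]
r1 m[X3→φ3] = [1, 1, 1]
r1 m[X4→φ3] = [1, 1, 1]
r1 m[X4→φ5] = [1, 1, 1]
r1 m[X13→φ1] = [1, 1, 1]
r1 m[X6→φ4] = [1, 1, 1]
r1 m[X2→φ0] = [1, 1, 1]
r1 m[X2→φ1] = [1, 1, 1]
r1 m[X2→φ2] = [1, 1, 1]
r1 m[X2→φ4] = [1, 1, 1]
r1 m[X10→φ2] = [1, 1, 1]
r2 m[φ0→X3] = [8, 7, 6]
r2 m[φ0→X2] = [4, 8, 7]
r2 m[φ1→X13] = [8, 7, 7]
r2 m[φ1→X2] = [8, 7, 7]
r2 m[φ2→X2] = [5, 3, 5]
r2 m[φ2→X10] = [5, 3, 5]
r2 m[φ3→X3] = [4, 7, 9]
r2 m[φ3→X4] = [8, 9, 6]
r2 m[φ4→X6] = [8, 5, 9]
r2 m[φ4→X2] = [6, 8, 9]
r2 m[φ5→X4] = [6, 6, 5]
r2 m[X3→φ0] = [4, 7, 9]
r2 m[X3→φ3] = [8, 7, 6]
r2 m[X4→φ3] = [6, 6, 5]
r2 m[X4→φ5] = [8, 9, 6]
r2 m[X13→φ1] = [1, 1, 1]
r2 m[X6→φ4] = [1, 1, 1]
r2 m[X2→φ0] = [240, 168, 315]
r2 m[X2→φ1] = [120, 192, 315]
r2 m[X2→φ2] = [192, 448, 441]
r2 m[X2→φ4] = [160, 168, 245]
r2 m[X10→φ2] = [1, 1, 1]
r3 m[φ0→X3] = [1344, 2205, 1890]
r3 m[φ0→X2] = [16, 54, 54]
r3 m[φ1→X13] = [1575, 1344, 2205]
r3 m[φ1→X2] = [8, 7, 7]
r3 m[φ2→X2] = [5, 3, 5]
r3 m[φ2→X10] = [1764, 1344, 2205]
r3 m[φ3→X3] = [20, 42, 54]
r3 m[φ3→X4] = [49, 54, 36]
r3 m[φ4→X6] = [1344, 840, 2205]
r3 m[φ4→X2] = [6, 8, 9]
r3 m[φ5→X4] = [6, 6, 5]
r3 m[X3→φ0] = [4, 7, 9]
r3 m[X3→φ3] = [8, 7, 6]
r3 m[X4→φ3] = [6, 6, 5]
r3 m[X4→φ5] = [8, 9, 6]
r3 m[X13→φ1] = [1, 1, 1]
r3 m[X6→φ4] = [1, 1, 1]
r3 m[X2→φ0] = [240, 168, 315]
r3 m[X2→φ1] = [120, 192, 315]
r3 m[X2→φ2] = [192, 448, 441]
r3 m[X2→φ4] = [160, 168, 245]
r3 m[X10→φ2] = [1, 1, 1]
r4 m[φ0→X3] = [1344, 2205, 1890]
r4 m[φ0→X2] = [16, 54, 54]
r4 m[φ1→X13] = [1575, 1344, 2205]
r4 m[φ1→X2] = [8, 7, 7]
r4 m[φ2→X2] = [5, 3, 5]
r4 m[φ2→X10] = [1764, 1344, 2205]
r4 m[φ3→X3] = [20, 42, 54]
r4 m[φ3→X4] = [49, 54, 36]
r4 m[φ4→X6] = [1344, 840, 2205]
r4 m[φ4→X2] = [6, 8, 9]
r4 m[φ5→X4] = [6, 6, 5]
r4 m[X3→φ0] = [20, 42, 54]
r4 m[X3→φ3] = [1344, 2205, 1890]
r4 m[X4→φ3] = [6, 6, 5]
r4 m[X4→φ5] = [49, 54, 36]
r4 m[X13→φ1] = [1, 1, 1]
r4 m[X6→φ4] = [1, 1, 1]
r4 m[X2→φ0] = [240, 168, 315]
r4 m[X2→φ1] = [480, 1296, 2430]
r4 m[X2→φ2] = [768, 3024, 3402]
r4 m[X2→φ4] = [640, 1134, 1890]
r4 m[X10→φ2] = [1, 1, 1]
r5 m[φ0→X3] = [1344, 2205, 1890]
r5 m[φ0→X2] = [80, 324, 324]
r5 m[φ1→X13] = [12150, 9072, 17010]
r5 m[φ1→X2] = [8, 7, 7]
r5 m[φ2→X2] = [5, 3, 5]
r5 m[φ2→X10] = [13608, 9072, 17010]
r5 m[φ3→X3] = [20, 42, 54]
r5 m[φ3→X4] = [15435, 17010, 11340]
r5 m[φ4→X6] = [9072, 5670, 17010]
r5 m[φ4→X2] = [6, 8, 9]
r5 m[φ5→X4] = [6, 6, 5]
r5 m[X3→φ0] = [20, 42, 54]
r5 m[X3→φ3] = [1344, 2205, 1890]
r5 m[X4→φ3] = [6, 6, 5]
r5 m[X4→φ5] = [49, 54, 36]
r5 m[X13→φ1] = [1, 1, 1]
r5 m[X6→φ4] = [1, 1, 1]
r5 m[X2→φ0] = [240, 168, 315]
r5 m[X2→φ1] = [480, 1296, 2430]
r5 m[X2→φ2] = [768, 3024, 3402]
r5 m[X2→φ4] = [640, 1134, 1890]
r5 m[X10→φ2] = [1, 1, 1]
r6 m[φ0→X3] = [1344, 2205, 1890]
r6 m[φ0→X2] = [80, 324, 324]
r6 m[φ1→X13] = [12150, 9072, 17010]
r6 m[φ1→X2] = [8, 7, 7]
r6 m[φ2→X2] = [5, 3, 5]
r6 m[φ2→X10] = [13608, 9072, 17010]
r6 m[φ3→X3] = [20, 42, 54]
r6 m[φ3→X4] = [15435, 17010, 11340]
r6 m[φ4→X6] = [9072, 5670, 17010]
r6 m[φ4→X2] = [6, 8, 9]
r6 m[φ5→X4] = [6, 6, 5]
r6 m[X3→φ0] = [20, 42, 54]
r6 m[X3→φ3] = [1344, 2205, 1890]
r6 m[X4→φ3] = [6, 6, 5]
r6 m[X4→φ5] = [15435, 17010, 11340]
r6 m[X13→φ1] = [1, 1, 1]
r6 m[X6→φ4] = [1, 1, 1]
r6 m[X2→φ0] = [240, 168, 315]
r6 m[X2→φ1] = [2400, 7776, 14580]
r6 m[X2→φ2] = [3840, 18144, 20412]
r6 m[X2→φ4] = [3200, 6804, 11340]
r6 m[X10→φ2] = [1, 1, 1]
r7 m[φ0→X3] = [1344, 2205, 1890]
r7 m[φ0→X2] = [80, 324, 324]
r7 m[φ1→X13] = [72900, 54432, 102060]
r7 m[φ1→X2] = [8, 7, 7]
r7 m[φ2→X2] = [5, 3, 5]
r7 m[φ2→X10] = [81648, 54432, 102060]
r7 m[φ3→X3] = [20, 42, 54]
r7 m[φ3→X4] = [15435, 17010, 11340]
r7 m[φ4→X6] = [54432, 34020, 102060]
r7 m[φ4→X2] = [6, 8, 9]
r7 m[φ5→X4] = [6, 6, 5]
r7 m[X3→φ0] = [20, 42, 54]
r7 m[X3→φ3] = [1344, 2205, 1890]
r7 m[X4→φ3] = [6, 6, 5]
r7 m[X4→φ5] = [15435, 17010, 11340]
r7 m[X13→φ1] = [1, 1, 1]
r7 m[X6→φ4] = [1, 1, 1]
r7 m[X2→φ0] = [240, 168, 315]
r7 m[X2→φ1] = [2400, 7776, 14580]
r7 m[X2→φ2] = [3840, 18144, 20412]
r7 m[X2→φ4] = [3200, 6804, 11340]
r7 m[X10→φ2] = [1, 1, 1]
r8 m[φ0→X3] = [1344, 2205, 1890]
r8 m[φ0→X2] = [80, 324, 324]
r8 m[φ1→X13] = [72900, 54432, 102060]
r8 m[φ1→X2] = [8, 7, 7]
r8 m[φ2→X2] = [5, 3, 5]
r8 m[φ2→X10] = [81648, 54432, 102060]
r8 m[φ3→X3] = [20, 42, 54]
r8 m[φ3→X4] = [15435, 17010, 11340]
r8 m[φ4→X6] = [54432, 34020, 102060]
r8 m[φ4→X2] = [6, 8, 9]
r8 m[φ5→X4] = [6, 6, 5]
r8 m[X3→φ0] = [20, 42, 54]
r8 m[X3→φ3] = [1344, 2205, 1890]
r8 m[X4→φ3] = [6, 6, 5]
r8 m[X4→φ5] = [15435, 17010, 11340]
r8 m[X13→φ1] = [1, 1, 1]
r8 m[X6→φ4] = [1, 1, 1]
r8 m[X2→φ0] = [240, 168, 315]
r8 m[X2→φ1] = [2400, 7776, 14580]
r8 m[X2→φ2] = [3840, 18144, 20412]
r8 m[X2→φ4] = [3200, 6804, 11340]
r8 m[X10→φ2] = [1, 1, 1]
fixed point reached at round 8
traceback from X3: (X3=2, X4=1, X13=2, X6=2, X2=2, X10=2), score=102060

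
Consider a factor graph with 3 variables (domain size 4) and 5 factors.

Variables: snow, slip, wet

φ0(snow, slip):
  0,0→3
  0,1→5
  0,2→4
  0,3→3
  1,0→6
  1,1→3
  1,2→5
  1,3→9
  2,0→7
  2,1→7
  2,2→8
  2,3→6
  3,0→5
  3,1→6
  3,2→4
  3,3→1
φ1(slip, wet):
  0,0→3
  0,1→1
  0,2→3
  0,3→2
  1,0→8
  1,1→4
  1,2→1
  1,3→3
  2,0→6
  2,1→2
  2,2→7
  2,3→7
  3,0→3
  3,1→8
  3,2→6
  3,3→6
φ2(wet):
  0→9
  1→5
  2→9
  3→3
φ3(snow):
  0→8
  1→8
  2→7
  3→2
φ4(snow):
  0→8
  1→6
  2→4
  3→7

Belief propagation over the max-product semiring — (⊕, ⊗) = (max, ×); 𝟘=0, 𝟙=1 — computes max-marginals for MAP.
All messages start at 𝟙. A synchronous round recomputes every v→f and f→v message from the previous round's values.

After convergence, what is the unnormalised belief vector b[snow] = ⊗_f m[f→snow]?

init: all messages = 𝟙 over 4 values
r1 m[φ0→snow] = [5, 9, 8, 6]
r1 m[φ0→slip] = [7, 7, 8, 9]
r1 m[φ1→slip] = [3, 8, 7, 8]
r1 m[φ1→wet] = [8, 8, 7, 7]
r1 m[φ2→wet] = [9, 5, 9, 3]
r1 m[φ3→snow] = [8, 8, 7, 2]
r1 m[φ4→snow] = [8, 6, 4, 7]
r1 m[snow→φ0] = [1, 1, 1, 1]
r1 m[snow→φ3] = [1, 1, 1, 1]
r1 m[snow→φ4] = [1, 1, 1, 1]
r1 m[slip→φ0] = [1, 1, 1, 1]
r1 m[slip→φ1] = [1, 1, 1, 1]
r1 m[wet→φ1] = [1, 1, 1, 1]
r1 m[wet→φ2] = [1, 1, 1, 1]
r2 m[φ0→snow] = [5, 9, 8, 6]
r2 m[φ0→slip] = [7, 7, 8, 9]
r2 m[φ1→slip] = [3, 8, 7, 8]
r2 m[φ1→wet] = [8, 8, 7, 7]
r2 m[φ2→wet] = [9, 5, 9, 3]
r2 m[φ3→snow] = [8, 8, 7, 2]
r2 m[φ4→snow] = [8, 6, 4, 7]
r2 m[snow→φ0] = [64, 48, 28, 14]
r2 m[snow→φ3] = [40, 54, 32, 42]
r2 m[snow→φ4] = [40, 72, 56, 12]
r2 m[slip→φ0] = [3, 8, 7, 8]
r2 m[slip→φ1] = [7, 7, 8, 9]
r2 m[wet→φ1] = [9, 5, 9, 3]
r2 m[wet→φ2] = [8, 8, 7, 7]
r3 m[φ0→snow] = [40, 72, 56, 48]
r3 m[φ0→slip] = [288, 320, 256, 432]
r3 m[φ1→slip] = [27, 72, 63, 54]
r3 m[φ1→wet] = [56, 72, 56, 56]
r3 m[φ2→wet] = [9, 5, 9, 3]
r3 m[φ3→snow] = [8, 8, 7, 2]
r3 m[φ4→snow] = [8, 6, 4, 7]
r3 m[snow→φ0] = [64, 48, 28, 14]
r3 m[snow→φ3] = [40, 54, 32, 42]
r3 m[snow→φ4] = [40, 72, 56, 12]
r3 m[slip→φ0] = [3, 8, 7, 8]
r3 m[slip→φ1] = [7, 7, 8, 9]
r3 m[wet→φ1] = [9, 5, 9, 3]
r3 m[wet→φ2] = [8, 8, 7, 7]
r4 m[φ0→snow] = [40, 72, 56, 48]
r4 m[φ0→slip] = [288, 320, 256, 432]
r4 m[φ1→slip] = [27, 72, 63, 54]
r4 m[φ1→wet] = [56, 72, 56, 56]
r4 m[φ2→wet] = [9, 5, 9, 3]
r4 m[φ3→snow] = [8, 8, 7, 2]
r4 m[φ4→snow] = [8, 6, 4, 7]
r4 m[snow→φ0] = [64, 48, 28, 14]
r4 m[snow→φ3] = [320, 432, 224, 336]
r4 m[snow→φ4] = [320, 576, 392, 96]
r4 m[slip→φ0] = [27, 72, 63, 54]
r4 m[slip→φ1] = [288, 320, 256, 432]
r4 m[wet→φ1] = [9, 5, 9, 3]
r4 m[wet→φ2] = [56, 72, 56, 56]
r5 m[φ0→snow] = [360, 486, 504, 432]
r5 m[φ0→slip] = [288, 320, 256, 432]
r5 m[φ1→slip] = [27, 72, 63, 54]
r5 m[φ1→wet] = [2560, 3456, 2592, 2592]
r5 m[φ2→wet] = [9, 5, 9, 3]
r5 m[φ3→snow] = [8, 8, 7, 2]
r5 m[φ4→snow] = [8, 6, 4, 7]
r5 m[snow→φ0] = [64, 48, 28, 14]
r5 m[snow→φ3] = [320, 432, 224, 336]
r5 m[snow→φ4] = [320, 576, 392, 96]
r5 m[slip→φ0] = [27, 72, 63, 54]
r5 m[slip→φ1] = [288, 320, 256, 432]
r5 m[wet→φ1] = [9, 5, 9, 3]
r5 m[wet→φ2] = [56, 72, 56, 56]
r6 m[φ0→snow] = [360, 486, 504, 432]
r6 m[φ0→slip] = [288, 320, 256, 432]
r6 m[φ1→slip] = [27, 72, 63, 54]
r6 m[φ1→wet] = [2560, 3456, 2592, 2592]
r6 m[φ2→wet] = [9, 5, 9, 3]
r6 m[φ3→snow] = [8, 8, 7, 2]
r6 m[φ4→snow] = [8, 6, 4, 7]
r6 m[snow→φ0] = [64, 48, 28, 14]
r6 m[snow→φ3] = [2880, 2916, 2016, 3024]
r6 m[snow→φ4] = [2880, 3888, 3528, 864]
r6 m[slip→φ0] = [27, 72, 63, 54]
r6 m[slip→φ1] = [288, 320, 256, 432]
r6 m[wet→φ1] = [9, 5, 9, 3]
r6 m[wet→φ2] = [2560, 3456, 2592, 2592]
r7 m[φ0→snow] = [360, 486, 504, 432]
r7 m[φ0→slip] = [288, 320, 256, 432]
r7 m[φ1→slip] = [27, 72, 63, 54]
r7 m[φ1→wet] = [2560, 3456, 2592, 2592]
r7 m[φ2→wet] = [9, 5, 9, 3]
r7 m[φ3→snow] = [8, 8, 7, 2]
r7 m[φ4→snow] = [8, 6, 4, 7]
r7 m[snow→φ0] = [64, 48, 28, 14]
r7 m[snow→φ3] = [2880, 2916, 2016, 3024]
r7 m[snow→φ4] = [2880, 3888, 3528, 864]
r7 m[slip→φ0] = [27, 72, 63, 54]
r7 m[slip→φ1] = [288, 320, 256, 432]
r7 m[wet→φ1] = [9, 5, 9, 3]
r7 m[wet→φ2] = [2560, 3456, 2592, 2592]
fixed point reached at round 7
b[snow] = ⊗ incoming = [23040, 23328, 14112, 6048]

b[snow] = [23040, 23328, 14112, 6048]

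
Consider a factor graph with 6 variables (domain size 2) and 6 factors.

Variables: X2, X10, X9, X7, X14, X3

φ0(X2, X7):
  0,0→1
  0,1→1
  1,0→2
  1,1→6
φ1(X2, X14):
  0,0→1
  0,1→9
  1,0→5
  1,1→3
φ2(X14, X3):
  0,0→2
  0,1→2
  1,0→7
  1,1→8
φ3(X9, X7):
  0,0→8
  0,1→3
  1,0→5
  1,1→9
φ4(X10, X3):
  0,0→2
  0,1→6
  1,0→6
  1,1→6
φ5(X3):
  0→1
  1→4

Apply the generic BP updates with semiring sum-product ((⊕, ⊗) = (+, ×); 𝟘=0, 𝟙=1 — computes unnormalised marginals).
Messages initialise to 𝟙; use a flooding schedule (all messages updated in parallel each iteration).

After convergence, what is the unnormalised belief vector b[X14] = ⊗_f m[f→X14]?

b[X14] = [57680, 228360]

init: all messages = 𝟙 over 2 values
r1 m[φ0→X2] = [2, 8]
r1 m[φ0→X7] = [3, 7]
r1 m[φ1→X2] = [10, 8]
r1 m[φ1→X14] = [6, 12]
r1 m[φ2→X14] = [4, 15]
r1 m[φ2→X3] = [9, 10]
r1 m[φ3→X9] = [11, 14]
r1 m[φ3→X7] = [13, 12]
r1 m[φ4→X10] = [8, 12]
r1 m[φ4→X3] = [8, 12]
r1 m[φ5→X3] = [1, 4]
r1 m[X2→φ0] = [1, 1]
r1 m[X2→φ1] = [1, 1]
r1 m[X10→φ4] = [1, 1]
r1 m[X9→φ3] = [1, 1]
r1 m[X7→φ0] = [1, 1]
r1 m[X7→φ3] = [1, 1]
r1 m[X14→φ1] = [1, 1]
r1 m[X14→φ2] = [1, 1]
r1 m[X3→φ2] = [1, 1]
r1 m[X3→φ4] = [1, 1]
r1 m[X3→φ5] = [1, 1]
r2 m[φ0→X2] = [2, 8]
r2 m[φ0→X7] = [3, 7]
r2 m[φ1→X2] = [10, 8]
r2 m[φ1→X14] = [6, 12]
r2 m[φ2→X14] = [4, 15]
r2 m[φ2→X3] = [9, 10]
r2 m[φ3→X9] = [11, 14]
r2 m[φ3→X7] = [13, 12]
r2 m[φ4→X10] = [8, 12]
r2 m[φ4→X3] = [8, 12]
r2 m[φ5→X3] = [1, 4]
r2 m[X2→φ0] = [10, 8]
r2 m[X2→φ1] = [2, 8]
r2 m[X10→φ4] = [1, 1]
r2 m[X9→φ3] = [1, 1]
r2 m[X7→φ0] = [13, 12]
r2 m[X7→φ3] = [3, 7]
r2 m[X14→φ1] = [4, 15]
r2 m[X14→φ2] = [6, 12]
r2 m[X3→φ2] = [8, 48]
r2 m[X3→φ4] = [9, 40]
r2 m[X3→φ5] = [72, 120]
r3 m[φ0→X2] = [25, 98]
r3 m[φ0→X7] = [26, 58]
r3 m[φ1→X2] = [139, 65]
r3 m[φ1→X14] = [42, 42]
r3 m[φ2→X14] = [112, 440]
r3 m[φ2→X3] = [96, 108]
r3 m[φ3→X9] = [45, 78]
r3 m[φ3→X7] = [13, 12]
r3 m[φ4→X10] = [258, 294]
r3 m[φ4→X3] = [8, 12]
r3 m[φ5→X3] = [1, 4]
r3 m[X2→φ0] = [10, 8]
r3 m[X2→φ1] = [2, 8]
r3 m[X10→φ4] = [1, 1]
r3 m[X9→φ3] = [1, 1]
r3 m[X7→φ0] = [13, 12]
r3 m[X7→φ3] = [3, 7]
r3 m[X14→φ1] = [4, 15]
r3 m[X14→φ2] = [6, 12]
r3 m[X3→φ2] = [8, 48]
r3 m[X3→φ4] = [9, 40]
r3 m[X3→φ5] = [72, 120]
r4 m[φ0→X2] = [25, 98]
r4 m[φ0→X7] = [26, 58]
r4 m[φ1→X2] = [139, 65]
r4 m[φ1→X14] = [42, 42]
r4 m[φ2→X14] = [112, 440]
r4 m[φ2→X3] = [96, 108]
r4 m[φ3→X9] = [45, 78]
r4 m[φ3→X7] = [13, 12]
r4 m[φ4→X10] = [258, 294]
r4 m[φ4→X3] = [8, 12]
r4 m[φ5→X3] = [1, 4]
r4 m[X2→φ0] = [139, 65]
r4 m[X2→φ1] = [25, 98]
r4 m[X10→φ4] = [1, 1]
r4 m[X9→φ3] = [1, 1]
r4 m[X7→φ0] = [13, 12]
r4 m[X7→φ3] = [26, 58]
r4 m[X14→φ1] = [112, 440]
r4 m[X14→φ2] = [42, 42]
r4 m[X3→φ2] = [8, 48]
r4 m[X3→φ4] = [96, 432]
r4 m[X3→φ5] = [768, 1296]
r5 m[φ0→X2] = [25, 98]
r5 m[φ0→X7] = [269, 529]
r5 m[φ1→X2] = [4072, 1880]
r5 m[φ1→X14] = [515, 519]
r5 m[φ2→X14] = [112, 440]
r5 m[φ2→X3] = [378, 420]
r5 m[φ3→X9] = [382, 652]
r5 m[φ3→X7] = [13, 12]
r5 m[φ4→X10] = [2784, 3168]
r5 m[φ4→X3] = [8, 12]
r5 m[φ5→X3] = [1, 4]
r5 m[X2→φ0] = [139, 65]
r5 m[X2→φ1] = [25, 98]
r5 m[X10→φ4] = [1, 1]
r5 m[X9→φ3] = [1, 1]
r5 m[X7→φ0] = [13, 12]
r5 m[X7→φ3] = [26, 58]
r5 m[X14→φ1] = [112, 440]
r5 m[X14→φ2] = [42, 42]
r5 m[X3→φ2] = [8, 48]
r5 m[X3→φ4] = [96, 432]
r5 m[X3→φ5] = [768, 1296]
r6 m[φ0→X2] = [25, 98]
r6 m[φ0→X7] = [269, 529]
r6 m[φ1→X2] = [4072, 1880]
r6 m[φ1→X14] = [515, 519]
r6 m[φ2→X14] = [112, 440]
r6 m[φ2→X3] = [378, 420]
r6 m[φ3→X9] = [382, 652]
r6 m[φ3→X7] = [13, 12]
r6 m[φ4→X10] = [2784, 3168]
r6 m[φ4→X3] = [8, 12]
r6 m[φ5→X3] = [1, 4]
r6 m[X2→φ0] = [4072, 1880]
r6 m[X2→φ1] = [25, 98]
r6 m[X10→φ4] = [1, 1]
r6 m[X9→φ3] = [1, 1]
r6 m[X7→φ0] = [13, 12]
r6 m[X7→φ3] = [269, 529]
r6 m[X14→φ1] = [112, 440]
r6 m[X14→φ2] = [515, 519]
r6 m[X3→φ2] = [8, 48]
r6 m[X3→φ4] = [378, 1680]
r6 m[X3→φ5] = [3024, 5040]
r7 m[φ0→X2] = [25, 98]
r7 m[φ0→X7] = [7832, 15352]
r7 m[φ1→X2] = [4072, 1880]
r7 m[φ1→X14] = [515, 519]
r7 m[φ2→X14] = [112, 440]
r7 m[φ2→X3] = [4663, 5182]
r7 m[φ3→X9] = [3739, 6106]
r7 m[φ3→X7] = [13, 12]
r7 m[φ4→X10] = [10836, 12348]
r7 m[φ4→X3] = [8, 12]
r7 m[φ5→X3] = [1, 4]
r7 m[X2→φ0] = [4072, 1880]
r7 m[X2→φ1] = [25, 98]
r7 m[X10→φ4] = [1, 1]
r7 m[X9→φ3] = [1, 1]
r7 m[X7→φ0] = [13, 12]
r7 m[X7→φ3] = [269, 529]
r7 m[X14→φ1] = [112, 440]
r7 m[X14→φ2] = [515, 519]
r7 m[X3→φ2] = [8, 48]
r7 m[X3→φ4] = [378, 1680]
r7 m[X3→φ5] = [3024, 5040]
r8 m[φ0→X2] = [25, 98]
r8 m[φ0→X7] = [7832, 15352]
r8 m[φ1→X2] = [4072, 1880]
r8 m[φ1→X14] = [515, 519]
r8 m[φ2→X14] = [112, 440]
r8 m[φ2→X3] = [4663, 5182]
r8 m[φ3→X9] = [3739, 6106]
r8 m[φ3→X7] = [13, 12]
r8 m[φ4→X10] = [10836, 12348]
r8 m[φ4→X3] = [8, 12]
r8 m[φ5→X3] = [1, 4]
r8 m[X2→φ0] = [4072, 1880]
r8 m[X2→φ1] = [25, 98]
r8 m[X10→φ4] = [1, 1]
r8 m[X9→φ3] = [1, 1]
r8 m[X7→φ0] = [13, 12]
r8 m[X7→φ3] = [7832, 15352]
r8 m[X14→φ1] = [112, 440]
r8 m[X14→φ2] = [515, 519]
r8 m[X3→φ2] = [8, 48]
r8 m[X3→φ4] = [4663, 20728]
r8 m[X3→φ5] = [37304, 62184]
r9 m[φ0→X2] = [25, 98]
r9 m[φ0→X7] = [7832, 15352]
r9 m[φ1→X2] = [4072, 1880]
r9 m[φ1→X14] = [515, 519]
r9 m[φ2→X14] = [112, 440]
r9 m[φ2→X3] = [4663, 5182]
r9 m[φ3→X9] = [108712, 177328]
r9 m[φ3→X7] = [13, 12]
r9 m[φ4→X10] = [133694, 152346]
r9 m[φ4→X3] = [8, 12]
r9 m[φ5→X3] = [1, 4]
r9 m[X2→φ0] = [4072, 1880]
r9 m[X2→φ1] = [25, 98]
r9 m[X10→φ4] = [1, 1]
r9 m[X9→φ3] = [1, 1]
r9 m[X7→φ0] = [13, 12]
r9 m[X7→φ3] = [7832, 15352]
r9 m[X14→φ1] = [112, 440]
r9 m[X14→φ2] = [515, 519]
r9 m[X3→φ2] = [8, 48]
r9 m[X3→φ4] = [4663, 20728]
r9 m[X3→φ5] = [37304, 62184]
r10 m[φ0→X2] = [25, 98]
r10 m[φ0→X7] = [7832, 15352]
r10 m[φ1→X2] = [4072, 1880]
r10 m[φ1→X14] = [515, 519]
r10 m[φ2→X14] = [112, 440]
r10 m[φ2→X3] = [4663, 5182]
r10 m[φ3→X9] = [108712, 177328]
r10 m[φ3→X7] = [13, 12]
r10 m[φ4→X10] = [133694, 152346]
r10 m[φ4→X3] = [8, 12]
r10 m[φ5→X3] = [1, 4]
r10 m[X2→φ0] = [4072, 1880]
r10 m[X2→φ1] = [25, 98]
r10 m[X10→φ4] = [1, 1]
r10 m[X9→φ3] = [1, 1]
r10 m[X7→φ0] = [13, 12]
r10 m[X7→φ3] = [7832, 15352]
r10 m[X14→φ1] = [112, 440]
r10 m[X14→φ2] = [515, 519]
r10 m[X3→φ2] = [8, 48]
r10 m[X3→φ4] = [4663, 20728]
r10 m[X3→φ5] = [37304, 62184]
fixed point reached at round 10
b[X14] = ⊗ incoming = [57680, 228360]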